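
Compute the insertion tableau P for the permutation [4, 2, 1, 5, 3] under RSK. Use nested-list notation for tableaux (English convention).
P = [[1, 3], [2, 5], [4]]

Insert 4: appended to row 1. P = [[4]].
Insert 2: 2 bumps 4 from row 1; 4 starts row 2. P = [[2], [4]].
Insert 1: 1 bumps 2 from row 1; 2 bumps 4 from row 2; 4 starts row 3. P = [[1], [2], [4]].
Insert 5: appended to row 1. P = [[1, 5], [2], [4]].
Insert 3: 3 bumps 5 from row 1; 5 appends to row 2. P = [[1, 3], [2, 5], [4]].

So P = [[1, 3], [2, 5], [4]].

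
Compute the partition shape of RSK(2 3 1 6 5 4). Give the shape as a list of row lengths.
[3, 2, 1]

RSK row insertion gives P = [[1, 3, 4], [2, 5], [6]], which has shape [3, 2, 1].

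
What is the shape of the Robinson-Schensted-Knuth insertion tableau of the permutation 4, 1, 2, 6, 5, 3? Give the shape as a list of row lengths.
Row-insert each entry into an empty tableau.

After inserting 4: P = [[4]].
After inserting 1: P = [[1], [4]].
After inserting 2: P = [[1, 2], [4]].
After inserting 6: P = [[1, 2, 6], [4]].
After inserting 5: P = [[1, 2, 5], [4, 6]].
After inserting 3: P = [[1, 2, 3], [4, 5], [6]].

The final insertion tableau P = [[1, 2, 3], [4, 5], [6]] has shape [3, 2, 1].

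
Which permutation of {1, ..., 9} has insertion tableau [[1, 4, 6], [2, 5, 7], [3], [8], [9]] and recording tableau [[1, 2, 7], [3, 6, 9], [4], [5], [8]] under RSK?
3 9 8 5 2 4 7 1 6

Reverse RSK: for i = n, n-1, ..., 1, locate i in Q, remove the corresponding corner cell from P, and reverse-bump its entry up through P; the value ejected from row 1 is w(i).

So w = 3 9 8 5 2 4 7 1 6.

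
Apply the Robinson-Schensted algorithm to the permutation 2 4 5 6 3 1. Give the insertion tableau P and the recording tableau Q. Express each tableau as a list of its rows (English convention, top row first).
P = [[1, 3, 5, 6], [2], [4]], Q = [[1, 2, 3, 4], [5], [6]]

Insert each entry of the permutation into P by Schensted row insertion, recording in Q the position of each new cell.

Insert 2: appended to row 1. P = [[2]].
Insert 4: appended to row 1. P = [[2, 4]].
Insert 5: appended to row 1. P = [[2, 4, 5]].
Insert 6: appended to row 1. P = [[2, 4, 5, 6]].
Insert 3: 3 bumps 4 from row 1; 4 starts row 2. P = [[2, 3, 5, 6], [4]].
Insert 1: 1 bumps 2 from row 1; 2 bumps 4 from row 2; 4 starts row 3. P = [[1, 3, 5, 6], [2], [4]].

So P = [[1, 3, 5, 6], [2], [4]], Q = [[1, 2, 3, 4], [5], [6]].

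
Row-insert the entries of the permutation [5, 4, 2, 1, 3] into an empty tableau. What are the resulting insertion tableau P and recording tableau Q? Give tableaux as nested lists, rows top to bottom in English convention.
P = [[1, 3], [2], [4], [5]], Q = [[1, 5], [2], [3], [4]]

Insert each entry of the permutation into P by Schensted row insertion, recording in Q the position of each new cell.

Insert 5: appended to row 1. P = [[5]], Q = [[1]].
Insert 4: 4 bumps 5 from row 1; 5 starts row 2. P = [[4], [5]], Q = [[1], [2]].
Insert 2: 2 bumps 4 from row 1; 4 bumps 5 from row 2; 5 starts row 3. P = [[2], [4], [5]], Q = [[1], [2], [3]].
Insert 1: 1 bumps 2 from row 1; 2 bumps 4 from row 2; 4 bumps 5 from row 3; 5 starts row 4. P = [[1], [2], [4], [5]], Q = [[1], [2], [3], [4]].
Insert 3: appended to row 1. P = [[1, 3], [2], [4], [5]], Q = [[1, 5], [2], [3], [4]].

So P = [[1, 3], [2], [4], [5]], Q = [[1, 5], [2], [3], [4]].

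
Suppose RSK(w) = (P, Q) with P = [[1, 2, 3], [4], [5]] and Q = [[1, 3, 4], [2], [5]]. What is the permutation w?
Reverse the RSK construction: for i from n down to 1, find the cell of Q containing i, remove the entry at that cell from P, and reverse-bump it up through P; the value ejected from row 1 is w(i).

Step i=5: Q has 5 at row 3, column 1; remove 5 from row 3 of P and reverse-bump: 5 enters row 2 and ejects 4; 4 enters row 1 and ejects 3. So w(5) = 3. P is now [[1, 2, 4], [5]].
Step i=4: Q has 4 at row 1, column 3; remove that cell from P, ejecting 4. So w(4) = 4. P is now [[1, 2], [5]].
Step i=3: Q has 3 at row 1, column 2; remove that cell from P, ejecting 2. So w(3) = 2. P is now [[1], [5]].
Step i=2: Q has 2 at row 2, column 1; remove 5 from row 2 of P and reverse-bump: 5 enters row 1 and ejects 1. So w(2) = 1. P is now [[5]].
Step i=1: Q has 1 at row 1, column 1; remove that cell from P, ejecting 5. So w(1) = 5. P is now [].

So w = 5 1 2 4 3.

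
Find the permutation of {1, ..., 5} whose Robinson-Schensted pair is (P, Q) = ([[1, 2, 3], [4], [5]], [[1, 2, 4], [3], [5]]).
Reverse RSK: for i = n, n-1, ..., 1, locate i in Q, remove the corresponding corner cell from P, and reverse-bump its entry up through P; the value ejected from row 1 is w(i).

So w = 1 5 2 4 3.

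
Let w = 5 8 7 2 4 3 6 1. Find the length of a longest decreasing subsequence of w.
5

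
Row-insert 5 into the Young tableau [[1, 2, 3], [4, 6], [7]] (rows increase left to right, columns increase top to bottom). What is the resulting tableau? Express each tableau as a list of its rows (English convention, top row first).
5 is larger than every entry of row 1, so it is appended to row 1. The new tableau is [[1, 2, 3, 5], [4, 6], [7]].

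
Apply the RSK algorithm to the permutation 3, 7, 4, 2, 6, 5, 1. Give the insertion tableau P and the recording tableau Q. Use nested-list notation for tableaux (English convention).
Insert each entry of the permutation into P by Schensted row insertion, recording in Q the position of each new cell.

Insert 3: appended to row 1. P = [[3]].
Insert 7: appended to row 1. P = [[3, 7]].
Insert 4: 4 bumps 7 from row 1; 7 starts row 2. P = [[3, 4], [7]].
Insert 2: 2 bumps 3 from row 1; 3 bumps 7 from row 2; 7 starts row 3. P = [[2, 4], [3], [7]].
Insert 6: appended to row 1. P = [[2, 4, 6], [3], [7]].
Insert 5: 5 bumps 6 from row 1; 6 appends to row 2. P = [[2, 4, 5], [3, 6], [7]].
Insert 1: 1 bumps 2 from row 1; 2 bumps 3 from row 2; 3 bumps 7 from row 3; 7 starts row 4. P = [[1, 4, 5], [2, 6], [3], [7]].

So P = [[1, 4, 5], [2, 6], [3], [7]], Q = [[1, 2, 5], [3, 6], [4], [7]].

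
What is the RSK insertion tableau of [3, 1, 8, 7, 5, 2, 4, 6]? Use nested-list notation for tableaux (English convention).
P = [[1, 2, 4, 6], [3, 5], [7], [8]]

Insert 3: appended to row 1. P = [[3]].
Insert 1: 1 bumps 3 from row 1; 3 starts row 2. P = [[1], [3]].
Insert 8: appended to row 1. P = [[1, 8], [3]].
Insert 7: 7 bumps 8 from row 1; 8 appends to row 2. P = [[1, 7], [3, 8]].
Insert 5: 5 bumps 7 from row 1; 7 bumps 8 from row 2; 8 starts row 3. P = [[1, 5], [3, 7], [8]].
Insert 2: 2 bumps 5 from row 1; 5 bumps 7 from row 2; 7 bumps 8 from row 3; 8 starts row 4. P = [[1, 2], [3, 5], [7], [8]].
Insert 4: appended to row 1. P = [[1, 2, 4], [3, 5], [7], [8]].
Insert 6: appended to row 1. P = [[1, 2, 4, 6], [3, 5], [7], [8]].

So P = [[1, 2, 4, 6], [3, 5], [7], [8]].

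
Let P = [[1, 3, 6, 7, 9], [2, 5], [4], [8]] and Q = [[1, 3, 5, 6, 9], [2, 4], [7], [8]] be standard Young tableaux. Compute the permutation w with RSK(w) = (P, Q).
4 2 8 5 6 7 3 1 9

Reverse the RSK construction: for i from n down to 1, find the cell of Q containing i, remove the entry at that cell from P, and reverse-bump it up through P; the value ejected from row 1 is w(i).

Step i=9: Q has 9 at row 1, column 5; remove that cell from P, ejecting 9. So w(9) = 9. P is now [[1, 3, 6, 7], [2, 5], [4], [8]].
Step i=8: Q has 8 at row 4, column 1; remove 8 from row 4 of P and reverse-bump: 8 enters row 3 and ejects 4; 4 enters row 2 and ejects 2; 2 enters row 1 and ejects 1. So w(8) = 1. P is now [[2, 3, 6, 7], [4, 5], [8]].
Step i=7: Q has 7 at row 3, column 1; remove 8 from row 3 of P and reverse-bump: 8 enters row 2 and ejects 5; 5 enters row 1 and ejects 3. So w(7) = 3. P is now [[2, 5, 6, 7], [4, 8]].
Step i=6: Q has 6 at row 1, column 4; remove that cell from P, ejecting 7. So w(6) = 7. P is now [[2, 5, 6], [4, 8]].
Step i=5: Q has 5 at row 1, column 3; remove that cell from P, ejecting 6. So w(5) = 6. P is now [[2, 5], [4, 8]].
Step i=4: Q has 4 at row 2, column 2; remove 8 from row 2 of P and reverse-bump: 8 enters row 1 and ejects 5. So w(4) = 5. P is now [[2, 8], [4]].
Step i=3: Q has 3 at row 1, column 2; remove that cell from P, ejecting 8. So w(3) = 8. P is now [[2], [4]].
Step i=2: Q has 2 at row 2, column 1; remove 4 from row 2 of P and reverse-bump: 4 enters row 1 and ejects 2. So w(2) = 2. P is now [[4]].
Step i=1: Q has 1 at row 1, column 1; remove that cell from P, ejecting 4. So w(1) = 4. P is now [].

So w = 4 2 8 5 6 7 3 1 9.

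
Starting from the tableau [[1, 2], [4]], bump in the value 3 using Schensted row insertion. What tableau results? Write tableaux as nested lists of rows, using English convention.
[[1, 2, 3], [4]]

3 is larger than every entry of row 1, so it is appended to row 1. The new tableau is [[1, 2, 3], [4]].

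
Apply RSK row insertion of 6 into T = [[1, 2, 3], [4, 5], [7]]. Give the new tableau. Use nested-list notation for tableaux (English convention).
[[1, 2, 3, 6], [4, 5], [7]]

6 is larger than every entry of row 1, so it is appended to row 1. The new tableau is [[1, 2, 3, 6], [4, 5], [7]].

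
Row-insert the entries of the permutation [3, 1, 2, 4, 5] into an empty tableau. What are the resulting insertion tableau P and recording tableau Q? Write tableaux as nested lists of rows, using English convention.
P = [[1, 2, 4, 5], [3]], Q = [[1, 3, 4, 5], [2]]

Insert each entry of the permutation into P by Schensted row insertion, recording in Q the position of each new cell.

Insert 3: appended to row 1. P = [[3]].
Insert 1: 1 bumps 3 from row 1; 3 starts row 2. P = [[1], [3]].
Insert 2: appended to row 1. P = [[1, 2], [3]].
Insert 4: appended to row 1. P = [[1, 2, 4], [3]].
Insert 5: appended to row 1. P = [[1, 2, 4, 5], [3]].

So P = [[1, 2, 4, 5], [3]], Q = [[1, 3, 4, 5], [2]].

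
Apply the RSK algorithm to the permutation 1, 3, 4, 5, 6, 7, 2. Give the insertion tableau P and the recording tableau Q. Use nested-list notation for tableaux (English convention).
P = [[1, 2, 4, 5, 6, 7], [3]], Q = [[1, 2, 3, 4, 5, 6], [7]]

Insert each entry of the permutation into P by Schensted row insertion, recording in Q the position of each new cell.

Insert 1: appended to row 1. P = [[1]], Q = [[1]].
Insert 3: appended to row 1. P = [[1, 3]], Q = [[1, 2]].
Insert 4: appended to row 1. P = [[1, 3, 4]], Q = [[1, 2, 3]].
Insert 5: appended to row 1. P = [[1, 3, 4, 5]], Q = [[1, 2, 3, 4]].
Insert 6: appended to row 1. P = [[1, 3, 4, 5, 6]], Q = [[1, 2, 3, 4, 5]].
Insert 7: appended to row 1. P = [[1, 3, 4, 5, 6, 7]], Q = [[1, 2, 3, 4, 5, 6]].
Insert 2: 2 bumps 3 from row 1; 3 starts row 2. P = [[1, 2, 4, 5, 6, 7], [3]], Q = [[1, 2, 3, 4, 5, 6], [7]].

So P = [[1, 2, 4, 5, 6, 7], [3]], Q = [[1, 2, 3, 4, 5, 6], [7]].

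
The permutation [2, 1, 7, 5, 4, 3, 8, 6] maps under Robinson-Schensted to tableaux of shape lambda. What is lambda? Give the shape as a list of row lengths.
Row-insert each entry into an empty tableau.

After inserting 2: P = [[2]].
After inserting 1: P = [[1], [2]].
After inserting 7: P = [[1, 7], [2]].
After inserting 5: P = [[1, 5], [2, 7]].
After inserting 4: P = [[1, 4], [2, 5], [7]].
After inserting 3: P = [[1, 3], [2, 4], [5], [7]].
After inserting 8: P = [[1, 3, 8], [2, 4], [5], [7]].
After inserting 6: P = [[1, 3, 6], [2, 4, 8], [5], [7]].

The final insertion tableau P = [[1, 3, 6], [2, 4, 8], [5], [7]] has shape [3, 3, 1, 1].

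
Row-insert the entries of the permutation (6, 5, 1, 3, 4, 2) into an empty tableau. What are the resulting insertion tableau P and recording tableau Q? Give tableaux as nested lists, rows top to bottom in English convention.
P = [[1, 2, 4], [3], [5], [6]], Q = [[1, 4, 5], [2], [3], [6]]

Insert each entry of the permutation into P by Schensted row insertion, recording in Q the position of each new cell.

Insert 6: appended to row 1. P = [[6]], Q = [[1]].
Insert 5: 5 bumps 6 from row 1; 6 starts row 2. P = [[5], [6]], Q = [[1], [2]].
Insert 1: 1 bumps 5 from row 1; 5 bumps 6 from row 2; 6 starts row 3. P = [[1], [5], [6]], Q = [[1], [2], [3]].
Insert 3: appended to row 1. P = [[1, 3], [5], [6]], Q = [[1, 4], [2], [3]].
Insert 4: appended to row 1. P = [[1, 3, 4], [5], [6]], Q = [[1, 4, 5], [2], [3]].
Insert 2: 2 bumps 3 from row 1; 3 bumps 5 from row 2; 5 bumps 6 from row 3; 6 starts row 4. P = [[1, 2, 4], [3], [5], [6]], Q = [[1, 4, 5], [2], [3], [6]].

So P = [[1, 2, 4], [3], [5], [6]], Q = [[1, 4, 5], [2], [3], [6]].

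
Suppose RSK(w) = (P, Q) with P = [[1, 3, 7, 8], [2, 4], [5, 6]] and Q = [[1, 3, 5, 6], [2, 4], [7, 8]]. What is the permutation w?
5 2 6 4 7 8 1 3

Reverse the RSK construction: for i from n down to 1, find the cell of Q containing i, remove the entry at that cell from P, and reverse-bump it up through P; the value ejected from row 1 is w(i).

Step i=8: Q has 8 at row 3, column 2; remove 6 from row 3 of P and reverse-bump: 6 enters row 2 and ejects 4; 4 enters row 1 and ejects 3. So w(8) = 3. P is now [[1, 4, 7, 8], [2, 6], [5]].
Step i=7: Q has 7 at row 3, column 1; remove 5 from row 3 of P and reverse-bump: 5 enters row 2 and ejects 2; 2 enters row 1 and ejects 1. So w(7) = 1. P is now [[2, 4, 7, 8], [5, 6]].
Step i=6: Q has 6 at row 1, column 4; remove that cell from P, ejecting 8. So w(6) = 8. P is now [[2, 4, 7], [5, 6]].
Step i=5: Q has 5 at row 1, column 3; remove that cell from P, ejecting 7. So w(5) = 7. P is now [[2, 4], [5, 6]].
Step i=4: Q has 4 at row 2, column 2; remove 6 from row 2 of P and reverse-bump: 6 enters row 1 and ejects 4. So w(4) = 4. P is now [[2, 6], [5]].
Step i=3: Q has 3 at row 1, column 2; remove that cell from P, ejecting 6. So w(3) = 6. P is now [[2], [5]].
Step i=2: Q has 2 at row 2, column 1; remove 5 from row 2 of P and reverse-bump: 5 enters row 1 and ejects 2. So w(2) = 2. P is now [[5]].
Step i=1: Q has 1 at row 1, column 1; remove that cell from P, ejecting 5. So w(1) = 5. P is now [].

So w = 5 2 6 4 7 8 1 3.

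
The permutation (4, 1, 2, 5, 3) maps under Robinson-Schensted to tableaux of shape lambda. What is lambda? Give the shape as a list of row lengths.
[3, 2]

Row-insert each entry into an empty tableau.

After inserting 4: P = [[4]].
After inserting 1: P = [[1], [4]].
After inserting 2: P = [[1, 2], [4]].
After inserting 5: P = [[1, 2, 5], [4]].
After inserting 3: P = [[1, 2, 3], [4, 5]].

The final insertion tableau P = [[1, 2, 3], [4, 5]] has shape [3, 2].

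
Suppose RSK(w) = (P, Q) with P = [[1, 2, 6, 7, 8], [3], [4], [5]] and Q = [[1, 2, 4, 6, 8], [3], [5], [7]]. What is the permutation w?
Reverse the RSK construction: for i from n down to 1, find the cell of Q containing i, remove the entry at that cell from P, and reverse-bump it up through P; the value ejected from row 1 is w(i).

Step i=8: Q has 8 at row 1, column 5; remove that cell from P, ejecting 8. So w(8) = 8. P is now [[1, 2, 6, 7], [3], [4], [5]].
Step i=7: Q has 7 at row 4, column 1; remove 5 from row 4 of P and reverse-bump: 5 enters row 3 and ejects 4; 4 enters row 2 and ejects 3; 3 enters row 1 and ejects 2. So w(7) = 2. P is now [[1, 3, 6, 7], [4], [5]].
Step i=6: Q has 6 at row 1, column 4; remove that cell from P, ejecting 7. So w(6) = 7. P is now [[1, 3, 6], [4], [5]].
Step i=5: Q has 5 at row 3, column 1; remove 5 from row 3 of P and reverse-bump: 5 enters row 2 and ejects 4; 4 enters row 1 and ejects 3. So w(5) = 3. P is now [[1, 4, 6], [5]].
Step i=4: Q has 4 at row 1, column 3; remove that cell from P, ejecting 6. So w(4) = 6. P is now [[1, 4], [5]].
Step i=3: Q has 3 at row 2, column 1; remove 5 from row 2 of P and reverse-bump: 5 enters row 1 and ejects 4. So w(3) = 4. P is now [[1, 5]].
Step i=2: Q has 2 at row 1, column 2; remove that cell from P, ejecting 5. So w(2) = 5. P is now [[1]].
Step i=1: Q has 1 at row 1, column 1; remove that cell from P, ejecting 1. So w(1) = 1. P is now [].

So w = 1 5 4 6 3 7 2 8.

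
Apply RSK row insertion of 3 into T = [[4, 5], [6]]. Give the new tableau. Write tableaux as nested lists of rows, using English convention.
In row 1, 3 replaces 4 (the leftmost entry greater than 3); 4 is bumped to row 2. In row 2, 4 replaces 6 (the leftmost entry greater than 4); 6 is bumped to row 3. 6 starts a new row 3. The new tableau is [[3, 5], [4], [6]].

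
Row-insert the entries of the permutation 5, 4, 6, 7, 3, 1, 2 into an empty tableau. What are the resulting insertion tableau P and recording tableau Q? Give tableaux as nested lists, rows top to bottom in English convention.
P = [[1, 2, 7], [3, 6], [4], [5]], Q = [[1, 3, 4], [2, 7], [5], [6]]

Insert each entry of the permutation into P by Schensted row insertion, recording in Q the position of each new cell.

Insert 5: appended to row 1. P = [[5]].
Insert 4: 4 bumps 5 from row 1; 5 starts row 2. P = [[4], [5]].
Insert 6: appended to row 1. P = [[4, 6], [5]].
Insert 7: appended to row 1. P = [[4, 6, 7], [5]].
Insert 3: 3 bumps 4 from row 1; 4 bumps 5 from row 2; 5 starts row 3. P = [[3, 6, 7], [4], [5]].
Insert 1: 1 bumps 3 from row 1; 3 bumps 4 from row 2; 4 bumps 5 from row 3; 5 starts row 4. P = [[1, 6, 7], [3], [4], [5]].
Insert 2: 2 bumps 6 from row 1; 6 appends to row 2. P = [[1, 2, 7], [3, 6], [4], [5]].

So P = [[1, 2, 7], [3, 6], [4], [5]], Q = [[1, 3, 4], [2, 7], [5], [6]].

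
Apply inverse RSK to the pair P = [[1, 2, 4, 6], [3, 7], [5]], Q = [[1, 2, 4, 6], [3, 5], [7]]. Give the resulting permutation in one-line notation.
Reverse the RSK construction: for i from n down to 1, find the cell of Q containing i, remove the entry at that cell from P, and reverse-bump it up through P; the value ejected from row 1 is w(i).

Step i=7: Q has 7 at row 3, column 1; remove 5 from row 3 of P and reverse-bump: 5 enters row 2 and ejects 3; 3 enters row 1 and ejects 2. So w(7) = 2. P is now [[1, 3, 4, 6], [5, 7]].
Step i=6: Q has 6 at row 1, column 4; remove that cell from P, ejecting 6. So w(6) = 6. P is now [[1, 3, 4], [5, 7]].
Step i=5: Q has 5 at row 2, column 2; remove 7 from row 2 of P and reverse-bump: 7 enters row 1 and ejects 4. So w(5) = 4. P is now [[1, 3, 7], [5]].
Step i=4: Q has 4 at row 1, column 3; remove that cell from P, ejecting 7. So w(4) = 7. P is now [[1, 3], [5]].
Step i=3: Q has 3 at row 2, column 1; remove 5 from row 2 of P and reverse-bump: 5 enters row 1 and ejects 3. So w(3) = 3. P is now [[1, 5]].
Step i=2: Q has 2 at row 1, column 2; remove that cell from P, ejecting 5. So w(2) = 5. P is now [[1]].
Step i=1: Q has 1 at row 1, column 1; remove that cell from P, ejecting 1. So w(1) = 1. P is now [].

So w = 1 5 3 7 4 6 2.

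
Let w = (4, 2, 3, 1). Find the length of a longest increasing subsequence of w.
2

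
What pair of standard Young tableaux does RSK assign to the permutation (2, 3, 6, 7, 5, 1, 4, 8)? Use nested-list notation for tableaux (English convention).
Insert each entry of the permutation into P by Schensted row insertion, recording in Q the position of each new cell.

Insert 2: appended to row 1. P = [[2]].
Insert 3: appended to row 1. P = [[2, 3]].
Insert 6: appended to row 1. P = [[2, 3, 6]].
Insert 7: appended to row 1. P = [[2, 3, 6, 7]].
Insert 5: 5 bumps 6 from row 1; 6 starts row 2. P = [[2, 3, 5, 7], [6]].
Insert 1: 1 bumps 2 from row 1; 2 bumps 6 from row 2; 6 starts row 3. P = [[1, 3, 5, 7], [2], [6]].
Insert 4: 4 bumps 5 from row 1; 5 appends to row 2. P = [[1, 3, 4, 7], [2, 5], [6]].
Insert 8: appended to row 1. P = [[1, 3, 4, 7, 8], [2, 5], [6]].

So P = [[1, 3, 4, 7, 8], [2, 5], [6]], Q = [[1, 2, 3, 4, 8], [5, 7], [6]].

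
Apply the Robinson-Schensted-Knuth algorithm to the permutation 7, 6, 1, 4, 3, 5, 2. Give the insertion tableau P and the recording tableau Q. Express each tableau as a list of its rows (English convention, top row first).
P = [[1, 2, 5], [3], [4], [6], [7]], Q = [[1, 4, 6], [2], [3], [5], [7]]

Insert each entry of the permutation into P by Schensted row insertion, recording in Q the position of each new cell.

Insert 7: appended to row 1. P = [[7]], Q = [[1]].
Insert 6: 6 bumps 7 from row 1; 7 starts row 2. P = [[6], [7]], Q = [[1], [2]].
Insert 1: 1 bumps 6 from row 1; 6 bumps 7 from row 2; 7 starts row 3. P = [[1], [6], [7]], Q = [[1], [2], [3]].
Insert 4: appended to row 1. P = [[1, 4], [6], [7]], Q = [[1, 4], [2], [3]].
Insert 3: 3 bumps 4 from row 1; 4 bumps 6 from row 2; 6 bumps 7 from row 3; 7 starts row 4. P = [[1, 3], [4], [6], [7]], Q = [[1, 4], [2], [3], [5]].
Insert 5: appended to row 1. P = [[1, 3, 5], [4], [6], [7]], Q = [[1, 4, 6], [2], [3], [5]].
Insert 2: 2 bumps 3 from row 1; 3 bumps 4 from row 2; 4 bumps 6 from row 3; 6 bumps 7 from row 4; 7 starts row 5. P = [[1, 2, 5], [3], [4], [6], [7]], Q = [[1, 4, 6], [2], [3], [5], [7]].

So P = [[1, 2, 5], [3], [4], [6], [7]], Q = [[1, 4, 6], [2], [3], [5], [7]].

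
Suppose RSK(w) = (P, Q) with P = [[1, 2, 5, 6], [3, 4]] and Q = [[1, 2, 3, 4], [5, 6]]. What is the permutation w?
3 4 5 6 1 2

Reverse RSK: for i = n, n-1, ..., 1, locate i in Q, remove the corresponding corner cell from P, and reverse-bump its entry up through P; the value ejected from row 1 is w(i).

So w = 3 4 5 6 1 2.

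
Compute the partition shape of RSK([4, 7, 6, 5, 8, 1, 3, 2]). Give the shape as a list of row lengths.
[3, 2, 1, 1, 1]

Row-insert each entry into an empty tableau.

After inserting 4: P = [[4]].
After inserting 7: P = [[4, 7]].
After inserting 6: P = [[4, 6], [7]].
After inserting 5: P = [[4, 5], [6], [7]].
After inserting 8: P = [[4, 5, 8], [6], [7]].
After inserting 1: P = [[1, 5, 8], [4], [6], [7]].
After inserting 3: P = [[1, 3, 8], [4, 5], [6], [7]].
After inserting 2: P = [[1, 2, 8], [3, 5], [4], [6], [7]].

The final insertion tableau P = [[1, 2, 8], [3, 5], [4], [6], [7]] has shape [3, 2, 1, 1, 1].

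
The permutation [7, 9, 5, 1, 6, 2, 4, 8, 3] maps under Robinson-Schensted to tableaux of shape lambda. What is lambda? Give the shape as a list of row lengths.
Row-insert each entry into an empty tableau.

After inserting 7: P = [[7]].
After inserting 9: P = [[7, 9]].
After inserting 5: P = [[5, 9], [7]].
After inserting 1: P = [[1, 9], [5], [7]].
After inserting 6: P = [[1, 6], [5, 9], [7]].
After inserting 2: P = [[1, 2], [5, 6], [7, 9]].
After inserting 4: P = [[1, 2, 4], [5, 6], [7, 9]].
After inserting 8: P = [[1, 2, 4, 8], [5, 6], [7, 9]].
After inserting 3: P = [[1, 2, 3, 8], [4, 6], [5, 9], [7]].

The final insertion tableau P = [[1, 2, 3, 8], [4, 6], [5, 9], [7]] has shape [4, 2, 2, 1].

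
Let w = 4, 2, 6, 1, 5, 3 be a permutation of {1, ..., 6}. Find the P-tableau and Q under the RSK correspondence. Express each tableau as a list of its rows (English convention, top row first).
P = [[1, 3], [2, 5], [4, 6]], Q = [[1, 3], [2, 5], [4, 6]]

Insert each entry of the permutation into P by Schensted row insertion, recording in Q the position of each new cell.

After inserting 4: P = [[4]].
After inserting 2: P = [[2], [4]].
After inserting 6: P = [[2, 6], [4]].
After inserting 1: P = [[1, 6], [2], [4]].
After inserting 5: P = [[1, 5], [2, 6], [4]].
After inserting 3: P = [[1, 3], [2, 5], [4, 6]].

So P = [[1, 3], [2, 5], [4, 6]], Q = [[1, 3], [2, 5], [4, 6]].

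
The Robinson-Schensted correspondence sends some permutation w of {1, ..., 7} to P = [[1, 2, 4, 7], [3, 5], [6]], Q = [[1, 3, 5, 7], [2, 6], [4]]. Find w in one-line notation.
6 1 3 2 5 4 7

Reverse the RSK construction: for i from n down to 1, find the cell of Q containing i, remove the entry at that cell from P, and reverse-bump it up through P; the value ejected from row 1 is w(i).

Step i=7: Q has 7 at row 1, column 4; remove that cell from P, ejecting 7. So w(7) = 7. P is now [[1, 2, 4], [3, 5], [6]].
Step i=6: Q has 6 at row 2, column 2; remove 5 from row 2 of P and reverse-bump: 5 enters row 1 and ejects 4. So w(6) = 4. P is now [[1, 2, 5], [3], [6]].
Step i=5: Q has 5 at row 1, column 3; remove that cell from P, ejecting 5. So w(5) = 5. P is now [[1, 2], [3], [6]].
Step i=4: Q has 4 at row 3, column 1; remove 6 from row 3 of P and reverse-bump: 6 enters row 2 and ejects 3; 3 enters row 1 and ejects 2. So w(4) = 2. P is now [[1, 3], [6]].
Step i=3: Q has 3 at row 1, column 2; remove that cell from P, ejecting 3. So w(3) = 3. P is now [[1], [6]].
Step i=2: Q has 2 at row 2, column 1; remove 6 from row 2 of P and reverse-bump: 6 enters row 1 and ejects 1. So w(2) = 1. P is now [[6]].
Step i=1: Q has 1 at row 1, column 1; remove that cell from P, ejecting 6. So w(1) = 6. P is now [].

So w = 6 1 3 2 5 4 7.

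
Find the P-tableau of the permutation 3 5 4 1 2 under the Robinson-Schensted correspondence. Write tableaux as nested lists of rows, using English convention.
P = [[1, 2], [3, 4], [5]]

Insert 3: appended to row 1. P = [[3]].
Insert 5: appended to row 1. P = [[3, 5]].
Insert 4: 4 bumps 5 from row 1; 5 starts row 2. P = [[3, 4], [5]].
Insert 1: 1 bumps 3 from row 1; 3 bumps 5 from row 2; 5 starts row 3. P = [[1, 4], [3], [5]].
Insert 2: 2 bumps 4 from row 1; 4 appends to row 2. P = [[1, 2], [3, 4], [5]].

So P = [[1, 2], [3, 4], [5]].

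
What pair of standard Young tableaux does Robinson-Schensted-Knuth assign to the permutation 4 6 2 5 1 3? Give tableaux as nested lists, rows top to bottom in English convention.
Insert each entry of the permutation into P by Schensted row insertion, recording in Q the position of each new cell.

Insert 4: appended to row 1. P = [[4]].
Insert 6: appended to row 1. P = [[4, 6]].
Insert 2: 2 bumps 4 from row 1; 4 starts row 2. P = [[2, 6], [4]].
Insert 5: 5 bumps 6 from row 1; 6 appends to row 2. P = [[2, 5], [4, 6]].
Insert 1: 1 bumps 2 from row 1; 2 bumps 4 from row 2; 4 starts row 3. P = [[1, 5], [2, 6], [4]].
Insert 3: 3 bumps 5 from row 1; 5 bumps 6 from row 2; 6 appends to row 3. P = [[1, 3], [2, 5], [4, 6]].

So P = [[1, 3], [2, 5], [4, 6]], Q = [[1, 2], [3, 4], [5, 6]].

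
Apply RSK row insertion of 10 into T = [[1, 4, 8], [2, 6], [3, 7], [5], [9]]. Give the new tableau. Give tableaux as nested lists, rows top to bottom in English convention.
[[1, 4, 8, 10], [2, 6], [3, 7], [5], [9]]

10 is larger than every entry of row 1, so it is appended to row 1. The new tableau is [[1, 4, 8, 10], [2, 6], [3, 7], [5], [9]].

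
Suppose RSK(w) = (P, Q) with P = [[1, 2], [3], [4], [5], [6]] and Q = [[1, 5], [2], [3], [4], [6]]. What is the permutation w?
6 5 4 1 3 2

Reverse the RSK construction: for i from n down to 1, find the cell of Q containing i, remove the entry at that cell from P, and reverse-bump it up through P; the value ejected from row 1 is w(i).

Step i=6: Q has 6 at row 5, column 1; remove 6 from row 5 of P and reverse-bump: 6 enters row 4 and ejects 5; 5 enters row 3 and ejects 4; 4 enters row 2 and ejects 3; 3 enters row 1 and ejects 2. So w(6) = 2. P is now [[1, 3], [4], [5], [6]].
Step i=5: Q has 5 at row 1, column 2; remove that cell from P, ejecting 3. So w(5) = 3. P is now [[1], [4], [5], [6]].
Step i=4: Q has 4 at row 4, column 1; remove 6 from row 4 of P and reverse-bump: 6 enters row 3 and ejects 5; 5 enters row 2 and ejects 4; 4 enters row 1 and ejects 1. So w(4) = 1. P is now [[4], [5], [6]].
Step i=3: Q has 3 at row 3, column 1; remove 6 from row 3 of P and reverse-bump: 6 enters row 2 and ejects 5; 5 enters row 1 and ejects 4. So w(3) = 4. P is now [[5], [6]].
Step i=2: Q has 2 at row 2, column 1; remove 6 from row 2 of P and reverse-bump: 6 enters row 1 and ejects 5. So w(2) = 5. P is now [[6]].
Step i=1: Q has 1 at row 1, column 1; remove that cell from P, ejecting 6. So w(1) = 6. P is now [].

So w = 6 5 4 1 3 2.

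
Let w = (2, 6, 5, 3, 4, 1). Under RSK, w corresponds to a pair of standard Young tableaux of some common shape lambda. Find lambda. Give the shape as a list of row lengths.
[3, 1, 1, 1]

Row-insert each entry into an empty tableau.

After inserting 2: P = [[2]].
After inserting 6: P = [[2, 6]].
After inserting 5: P = [[2, 5], [6]].
After inserting 3: P = [[2, 3], [5], [6]].
After inserting 4: P = [[2, 3, 4], [5], [6]].
After inserting 1: P = [[1, 3, 4], [2], [5], [6]].

The final insertion tableau P = [[1, 3, 4], [2], [5], [6]] has shape [3, 1, 1, 1].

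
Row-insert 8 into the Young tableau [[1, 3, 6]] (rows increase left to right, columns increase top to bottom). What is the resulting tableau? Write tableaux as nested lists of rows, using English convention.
8 is larger than every entry of row 1, so it is appended to row 1. The new tableau is [[1, 3, 6, 8]].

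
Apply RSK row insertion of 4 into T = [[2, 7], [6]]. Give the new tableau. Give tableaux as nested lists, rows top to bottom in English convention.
In row 1, 4 replaces 7 (the leftmost entry greater than 4); 7 is bumped to row 2. 7 is appended to row 2. The new tableau is [[2, 4], [6, 7]].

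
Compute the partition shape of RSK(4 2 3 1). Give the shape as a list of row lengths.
[2, 1, 1]

RSK row insertion gives P = [[1, 3], [2], [4]], which has shape [2, 1, 1].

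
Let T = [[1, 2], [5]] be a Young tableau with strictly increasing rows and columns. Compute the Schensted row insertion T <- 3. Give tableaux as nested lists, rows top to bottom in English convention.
[[1, 2, 3], [5]]

3 is larger than every entry of row 1, so it is appended to row 1. The new tableau is [[1, 2, 3], [5]].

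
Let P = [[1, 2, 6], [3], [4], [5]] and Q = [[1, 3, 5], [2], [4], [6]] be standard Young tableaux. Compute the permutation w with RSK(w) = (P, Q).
5 1 4 3 6 2

Reverse RSK: for i = n, n-1, ..., 1, locate i in Q, remove the corresponding corner cell from P, and reverse-bump its entry up through P; the value ejected from row 1 is w(i).

So w = 5 1 4 3 6 2.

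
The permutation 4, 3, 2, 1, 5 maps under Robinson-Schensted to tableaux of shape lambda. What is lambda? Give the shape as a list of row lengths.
[2, 1, 1, 1]

Row-insert each entry into an empty tableau.

After inserting 4: P = [[4]].
After inserting 3: P = [[3], [4]].
After inserting 2: P = [[2], [3], [4]].
After inserting 1: P = [[1], [2], [3], [4]].
After inserting 5: P = [[1, 5], [2], [3], [4]].

The final insertion tableau P = [[1, 5], [2], [3], [4]] has shape [2, 1, 1, 1].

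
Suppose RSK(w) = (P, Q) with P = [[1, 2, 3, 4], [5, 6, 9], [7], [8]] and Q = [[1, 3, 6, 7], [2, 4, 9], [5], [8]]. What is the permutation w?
5 1 8 7 2 6 9 3 4

Reverse the RSK construction: for i from n down to 1, find the cell of Q containing i, remove the entry at that cell from P, and reverse-bump it up through P; the value ejected from row 1 is w(i).

Step i=9: Q has 9 at row 2, column 3; remove 9 from row 2 of P and reverse-bump: 9 enters row 1 and ejects 4. So w(9) = 4. P is now [[1, 2, 3, 9], [5, 6], [7], [8]].
Step i=8: Q has 8 at row 4, column 1; remove 8 from row 4 of P and reverse-bump: 8 enters row 3 and ejects 7; 7 enters row 2 and ejects 6; 6 enters row 1 and ejects 3. So w(8) = 3. P is now [[1, 2, 6, 9], [5, 7], [8]].
Step i=7: Q has 7 at row 1, column 4; remove that cell from P, ejecting 9. So w(7) = 9. P is now [[1, 2, 6], [5, 7], [8]].
Step i=6: Q has 6 at row 1, column 3; remove that cell from P, ejecting 6. So w(6) = 6. P is now [[1, 2], [5, 7], [8]].
Step i=5: Q has 5 at row 3, column 1; remove 8 from row 3 of P and reverse-bump: 8 enters row 2 and ejects 7; 7 enters row 1 and ejects 2. So w(5) = 2. P is now [[1, 7], [5, 8]].
Step i=4: Q has 4 at row 2, column 2; remove 8 from row 2 of P and reverse-bump: 8 enters row 1 and ejects 7. So w(4) = 7. P is now [[1, 8], [5]].
Step i=3: Q has 3 at row 1, column 2; remove that cell from P, ejecting 8. So w(3) = 8. P is now [[1], [5]].
Step i=2: Q has 2 at row 2, column 1; remove 5 from row 2 of P and reverse-bump: 5 enters row 1 and ejects 1. So w(2) = 1. P is now [[5]].
Step i=1: Q has 1 at row 1, column 1; remove that cell from P, ejecting 5. So w(1) = 5. P is now [].

So w = 5 1 8 7 2 6 9 3 4.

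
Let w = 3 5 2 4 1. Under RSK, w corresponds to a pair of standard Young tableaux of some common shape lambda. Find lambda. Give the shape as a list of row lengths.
Row-insert each entry into an empty tableau.

After inserting 3: P = [[3]].
After inserting 5: P = [[3, 5]].
After inserting 2: P = [[2, 5], [3]].
After inserting 4: P = [[2, 4], [3, 5]].
After inserting 1: P = [[1, 4], [2, 5], [3]].

The final insertion tableau P = [[1, 4], [2, 5], [3]] has shape [2, 2, 1].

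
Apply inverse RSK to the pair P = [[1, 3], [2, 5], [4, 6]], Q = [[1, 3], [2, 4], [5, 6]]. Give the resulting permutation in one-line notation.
4 2 6 5 1 3

Reverse the RSK construction: for i from n down to 1, find the cell of Q containing i, remove the entry at that cell from P, and reverse-bump it up through P; the value ejected from row 1 is w(i).

Step i=6: Q has 6 at row 3, column 2; remove 6 from row 3 of P and reverse-bump: 6 enters row 2 and ejects 5; 5 enters row 1 and ejects 3. So w(6) = 3. P is now [[1, 5], [2, 6], [4]].
Step i=5: Q has 5 at row 3, column 1; remove 4 from row 3 of P and reverse-bump: 4 enters row 2 and ejects 2; 2 enters row 1 and ejects 1. So w(5) = 1. P is now [[2, 5], [4, 6]].
Step i=4: Q has 4 at row 2, column 2; remove 6 from row 2 of P and reverse-bump: 6 enters row 1 and ejects 5. So w(4) = 5. P is now [[2, 6], [4]].
Step i=3: Q has 3 at row 1, column 2; remove that cell from P, ejecting 6. So w(3) = 6. P is now [[2], [4]].
Step i=2: Q has 2 at row 2, column 1; remove 4 from row 2 of P and reverse-bump: 4 enters row 1 and ejects 2. So w(2) = 2. P is now [[4]].
Step i=1: Q has 1 at row 1, column 1; remove that cell from P, ejecting 4. So w(1) = 4. P is now [].

So w = 4 2 6 5 1 3.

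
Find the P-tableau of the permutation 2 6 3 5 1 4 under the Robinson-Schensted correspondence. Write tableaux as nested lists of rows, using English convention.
After inserting 2: P = [[2]].
After inserting 6: P = [[2, 6]].
After inserting 3: P = [[2, 3], [6]].
After inserting 5: P = [[2, 3, 5], [6]].
After inserting 1: P = [[1, 3, 5], [2], [6]].
After inserting 4: P = [[1, 3, 4], [2, 5], [6]].

So P = [[1, 3, 4], [2, 5], [6]].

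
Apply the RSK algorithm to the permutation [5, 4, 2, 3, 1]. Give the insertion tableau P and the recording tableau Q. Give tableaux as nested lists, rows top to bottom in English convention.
P = [[1, 3], [2], [4], [5]], Q = [[1, 4], [2], [3], [5]]

Insert each entry of the permutation into P by Schensted row insertion, recording in Q the position of each new cell.

Insert 5: appended to row 1. P = [[5]], Q = [[1]].
Insert 4: 4 bumps 5 from row 1; 5 starts row 2. P = [[4], [5]], Q = [[1], [2]].
Insert 2: 2 bumps 4 from row 1; 4 bumps 5 from row 2; 5 starts row 3. P = [[2], [4], [5]], Q = [[1], [2], [3]].
Insert 3: appended to row 1. P = [[2, 3], [4], [5]], Q = [[1, 4], [2], [3]].
Insert 1: 1 bumps 2 from row 1; 2 bumps 4 from row 2; 4 bumps 5 from row 3; 5 starts row 4. P = [[1, 3], [2], [4], [5]], Q = [[1, 4], [2], [3], [5]].

So P = [[1, 3], [2], [4], [5]], Q = [[1, 4], [2], [3], [5]].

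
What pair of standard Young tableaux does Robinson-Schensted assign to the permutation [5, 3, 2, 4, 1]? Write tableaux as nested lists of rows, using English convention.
P = [[1, 4], [2], [3], [5]], Q = [[1, 4], [2], [3], [5]]

Insert each entry of the permutation into P by Schensted row insertion, recording in Q the position of each new cell.

Insert 5: appended to row 1. P = [[5]], Q = [[1]].
Insert 3: 3 bumps 5 from row 1; 5 starts row 2. P = [[3], [5]], Q = [[1], [2]].
Insert 2: 2 bumps 3 from row 1; 3 bumps 5 from row 2; 5 starts row 3. P = [[2], [3], [5]], Q = [[1], [2], [3]].
Insert 4: appended to row 1. P = [[2, 4], [3], [5]], Q = [[1, 4], [2], [3]].
Insert 1: 1 bumps 2 from row 1; 2 bumps 3 from row 2; 3 bumps 5 from row 3; 5 starts row 4. P = [[1, 4], [2], [3], [5]], Q = [[1, 4], [2], [3], [5]].

So P = [[1, 4], [2], [3], [5]], Q = [[1, 4], [2], [3], [5]].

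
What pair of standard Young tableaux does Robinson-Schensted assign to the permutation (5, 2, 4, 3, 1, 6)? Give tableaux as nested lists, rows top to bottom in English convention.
Insert each entry of the permutation into P by Schensted row insertion, recording in Q the position of each new cell.

Insert 5: appended to row 1. P = [[5]], Q = [[1]].
Insert 2: 2 bumps 5 from row 1; 5 starts row 2. P = [[2], [5]], Q = [[1], [2]].
Insert 4: appended to row 1. P = [[2, 4], [5]], Q = [[1, 3], [2]].
Insert 3: 3 bumps 4 from row 1; 4 bumps 5 from row 2; 5 starts row 3. P = [[2, 3], [4], [5]], Q = [[1, 3], [2], [4]].
Insert 1: 1 bumps 2 from row 1; 2 bumps 4 from row 2; 4 bumps 5 from row 3; 5 starts row 4. P = [[1, 3], [2], [4], [5]], Q = [[1, 3], [2], [4], [5]].
Insert 6: appended to row 1. P = [[1, 3, 6], [2], [4], [5]], Q = [[1, 3, 6], [2], [4], [5]].

So P = [[1, 3, 6], [2], [4], [5]], Q = [[1, 3, 6], [2], [4], [5]].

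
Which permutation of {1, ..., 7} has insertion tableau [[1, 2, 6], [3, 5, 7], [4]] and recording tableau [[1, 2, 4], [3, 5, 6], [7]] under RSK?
4 5 1 7 3 6 2

Reverse the RSK construction: for i from n down to 1, find the cell of Q containing i, remove the entry at that cell from P, and reverse-bump it up through P; the value ejected from row 1 is w(i).

Step i=7: Q has 7 at row 3, column 1; remove 4 from row 3 of P and reverse-bump: 4 enters row 2 and ejects 3; 3 enters row 1 and ejects 2. So w(7) = 2. P is now [[1, 3, 6], [4, 5, 7]].
Step i=6: Q has 6 at row 2, column 3; remove 7 from row 2 of P and reverse-bump: 7 enters row 1 and ejects 6. So w(6) = 6. P is now [[1, 3, 7], [4, 5]].
Step i=5: Q has 5 at row 2, column 2; remove 5 from row 2 of P and reverse-bump: 5 enters row 1 and ejects 3. So w(5) = 3. P is now [[1, 5, 7], [4]].
Step i=4: Q has 4 at row 1, column 3; remove that cell from P, ejecting 7. So w(4) = 7. P is now [[1, 5], [4]].
Step i=3: Q has 3 at row 2, column 1; remove 4 from row 2 of P and reverse-bump: 4 enters row 1 and ejects 1. So w(3) = 1. P is now [[4, 5]].
Step i=2: Q has 2 at row 1, column 2; remove that cell from P, ejecting 5. So w(2) = 5. P is now [[4]].
Step i=1: Q has 1 at row 1, column 1; remove that cell from P, ejecting 4. So w(1) = 4. P is now [].

So w = 4 5 1 7 3 6 2.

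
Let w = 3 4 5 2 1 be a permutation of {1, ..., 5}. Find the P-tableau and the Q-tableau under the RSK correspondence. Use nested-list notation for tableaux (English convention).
P = [[1, 4, 5], [2], [3]], Q = [[1, 2, 3], [4], [5]]

Insert each entry of the permutation into P by Schensted row insertion, recording in Q the position of each new cell.

Insert 3: appended to row 1. P = [[3]].
Insert 4: appended to row 1. P = [[3, 4]].
Insert 5: appended to row 1. P = [[3, 4, 5]].
Insert 2: 2 bumps 3 from row 1; 3 starts row 2. P = [[2, 4, 5], [3]].
Insert 1: 1 bumps 2 from row 1; 2 bumps 3 from row 2; 3 starts row 3. P = [[1, 4, 5], [2], [3]].

So P = [[1, 4, 5], [2], [3]], Q = [[1, 2, 3], [4], [5]].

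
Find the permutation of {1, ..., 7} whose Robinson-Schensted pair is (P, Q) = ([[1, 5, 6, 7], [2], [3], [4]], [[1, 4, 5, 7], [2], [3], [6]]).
4 3 2 5 6 1 7

Reverse the RSK construction: for i from n down to 1, find the cell of Q containing i, remove the entry at that cell from P, and reverse-bump it up through P; the value ejected from row 1 is w(i).

Step i=7: Q has 7 at row 1, column 4; remove that cell from P, ejecting 7. So w(7) = 7. P is now [[1, 5, 6], [2], [3], [4]].
Step i=6: Q has 6 at row 4, column 1; remove 4 from row 4 of P and reverse-bump: 4 enters row 3 and ejects 3; 3 enters row 2 and ejects 2; 2 enters row 1 and ejects 1. So w(6) = 1. P is now [[2, 5, 6], [3], [4]].
Step i=5: Q has 5 at row 1, column 3; remove that cell from P, ejecting 6. So w(5) = 6. P is now [[2, 5], [3], [4]].
Step i=4: Q has 4 at row 1, column 2; remove that cell from P, ejecting 5. So w(4) = 5. P is now [[2], [3], [4]].
Step i=3: Q has 3 at row 3, column 1; remove 4 from row 3 of P and reverse-bump: 4 enters row 2 and ejects 3; 3 enters row 1 and ejects 2. So w(3) = 2. P is now [[3], [4]].
Step i=2: Q has 2 at row 2, column 1; remove 4 from row 2 of P and reverse-bump: 4 enters row 1 and ejects 3. So w(2) = 3. P is now [[4]].
Step i=1: Q has 1 at row 1, column 1; remove that cell from P, ejecting 4. So w(1) = 4. P is now [].

So w = 4 3 2 5 6 1 7.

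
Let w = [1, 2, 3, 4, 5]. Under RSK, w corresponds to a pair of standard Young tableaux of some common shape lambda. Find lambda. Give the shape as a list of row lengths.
Row-insert each entry into an empty tableau.

After inserting 1: P = [[1]].
After inserting 2: P = [[1, 2]].
After inserting 3: P = [[1, 2, 3]].
After inserting 4: P = [[1, 2, 3, 4]].
After inserting 5: P = [[1, 2, 3, 4, 5]].

The final insertion tableau P = [[1, 2, 3, 4, 5]] has shape [5].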